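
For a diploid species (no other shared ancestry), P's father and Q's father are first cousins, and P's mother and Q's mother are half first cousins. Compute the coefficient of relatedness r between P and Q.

0.046875

Wright's path rule: contributions from independent ancestry routes add.
P and Q are related in two ways: second cousins through their fathers (r = 1/32) and half second cousins through their mothers (r = 1/64).
r = 1/32 + 1/64 = 0.046875.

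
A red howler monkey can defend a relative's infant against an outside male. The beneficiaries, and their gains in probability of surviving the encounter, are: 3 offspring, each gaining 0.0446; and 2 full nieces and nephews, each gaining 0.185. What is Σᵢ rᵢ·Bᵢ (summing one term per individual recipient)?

0.1594

r to an offspring = 1/2 (one parent–offspring link: r = (1/2)^1 = 1/2).
r to a full niece or nephew = 0.25 (full aunt/uncle↔niece/nephew: two paths of length 3 through the shared grandparent pair: r = 2·(1/2)^3 = 1/4).
Summing one r·B term per recipient: 3·0.5·0.0446 + 2·0.25·0.185 = 0.1594.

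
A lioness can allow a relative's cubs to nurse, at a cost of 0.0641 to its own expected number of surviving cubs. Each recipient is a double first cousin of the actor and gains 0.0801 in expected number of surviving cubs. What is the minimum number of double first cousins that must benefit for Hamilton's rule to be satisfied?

4

r to a double first cousin = 0.25 (double first cousins share both grandparent pairs — four paths of length 4: r = 4·(1/2)^4 = 1/4).
Hamilton's rule: n·r·B > C  ⇒  n > C/(r·B) = 0.0641/(0.25·0.0801) = 3.201.
The smallest integer exceeding 3.201 is 4.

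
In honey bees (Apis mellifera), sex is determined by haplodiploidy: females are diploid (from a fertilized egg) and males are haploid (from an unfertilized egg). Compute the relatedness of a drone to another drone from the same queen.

0.5

Haploid brothers each carry a random half of the queen's diploid genome, so on average they share half: r = 1/2.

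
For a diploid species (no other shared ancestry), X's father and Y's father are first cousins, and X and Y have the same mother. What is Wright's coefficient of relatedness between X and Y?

Relatedness sums over independent paths through distinct common ancestors.
X and Y are related in two ways: second cousins through their fathers (r = 1/32) and half-sibs through their shared mother (r = 1/4).
r = 1/32 + 1/4 = 0.28125.

0.28125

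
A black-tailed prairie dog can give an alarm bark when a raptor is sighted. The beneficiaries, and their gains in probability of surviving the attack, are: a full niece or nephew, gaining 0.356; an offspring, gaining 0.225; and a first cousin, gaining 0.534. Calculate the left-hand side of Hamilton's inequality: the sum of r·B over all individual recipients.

0.26825

r to a full niece or nephew = 1/4 (full aunt/uncle↔niece/nephew: two paths of length 3 through the shared grandparent pair: r = 2·(1/2)^3 = 1/4).
r to an offspring = 0.5 (one parent–offspring link: r = (1/2)^1 = 1/2).
r to a first cousin = 0.125 (first cousins share one grandparent pair — two paths of length 4: r = 2·(1/2)^4 = 1/8).
Summing one r·B term per recipient: 1·0.25·0.356 + 1·0.5·0.225 + 1·0.125·0.534 = 0.26825.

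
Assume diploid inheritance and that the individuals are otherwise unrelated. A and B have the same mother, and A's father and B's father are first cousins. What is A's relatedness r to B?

0.28125

With two independent routes of shared ancestry, r is the sum of the two contributions.
A and B are related in two ways: half-sibs through their shared mother (r = 1/4) and second cousins through their fathers (r = 1/32).
r = 1/4 + 1/32 = 0.28125.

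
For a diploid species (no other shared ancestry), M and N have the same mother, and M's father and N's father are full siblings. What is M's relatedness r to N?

0.375

Relatedness sums over independent paths through distinct common ancestors.
M and N are related in two ways: half-sibs through their shared mother (r = 1/4) and first cousins through their fathers (r = 1/8).
r = 1/4 + 1/8 = 0.375.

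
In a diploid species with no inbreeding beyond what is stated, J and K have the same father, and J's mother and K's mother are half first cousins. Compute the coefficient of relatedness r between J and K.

0.265625

With two independent routes of shared ancestry, r is the sum of the two contributions.
J and K are related in two ways: half-sibs through their shared father (r = 1/4) and half second cousins through their mothers (r = 1/64).
r = 1/4 + 1/64 = 0.265625.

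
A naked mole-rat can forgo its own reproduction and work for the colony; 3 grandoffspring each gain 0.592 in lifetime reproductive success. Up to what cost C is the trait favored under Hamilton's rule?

r to a grandoffspring = 0.25 (two parent–offspring links: r = (1/2)^2 = 1/4).
Hamilton's rule: n·r·B > C, so the trait is favored while C < n·r·B = 3·0.25·0.592 = 0.444.

0.444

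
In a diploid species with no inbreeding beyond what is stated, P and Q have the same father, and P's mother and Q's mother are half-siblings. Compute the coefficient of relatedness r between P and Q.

Relatedness sums over independent paths through distinct common ancestors.
P and Q are related in two ways: half-sibs through their shared father (r = 1/4) and half first cousins through their mothers (r = 1/16).
r = 1/4 + 1/16 = 0.3125.

0.3125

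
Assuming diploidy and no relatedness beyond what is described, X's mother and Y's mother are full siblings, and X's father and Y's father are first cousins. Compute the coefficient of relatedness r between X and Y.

Wright's path rule: contributions from independent ancestry routes add.
X and Y are related in two ways: first cousins through their mothers (r = 1/8) and second cousins through their fathers (r = 1/32).
r = 1/8 + 1/32 = 5/32 = 0.15625.

0.15625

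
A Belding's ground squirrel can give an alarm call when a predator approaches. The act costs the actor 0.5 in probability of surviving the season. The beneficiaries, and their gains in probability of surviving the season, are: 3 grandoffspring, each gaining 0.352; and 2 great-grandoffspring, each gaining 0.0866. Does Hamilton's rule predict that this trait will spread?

Hamilton's rule: the trait is favored when the sum of r·B over every recipient exceeds the actor's cost C.
r to a grandoffspring = 1/4 (two parent–offspring links: r = (1/2)^2 = 1/4).
r to a great-grandoffspring = 0.125 (three parent–offspring links: r = (1/2)^3 = 1/8).
Summing one r·B term per recipient: 3·0.25·0.352 + 2·0.125·0.0866 = 0.28565.
0.28565 < 0.5: the indirect benefit is less than the cost.

No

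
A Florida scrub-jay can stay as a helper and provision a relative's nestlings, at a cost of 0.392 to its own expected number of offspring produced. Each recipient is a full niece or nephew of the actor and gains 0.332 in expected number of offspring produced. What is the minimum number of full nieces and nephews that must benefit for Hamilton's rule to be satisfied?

r to a full niece or nephew = 1/4 (full aunt/uncle↔niece/nephew: two paths of length 3 through the shared grandparent pair: r = 2·(1/2)^3 = 1/4).
Hamilton's rule: n·r·B > C  ⇒  n > C/(r·B) = 0.392/(0.25·0.332) = 4.723.
The smallest integer exceeding 4.723 is 5.

5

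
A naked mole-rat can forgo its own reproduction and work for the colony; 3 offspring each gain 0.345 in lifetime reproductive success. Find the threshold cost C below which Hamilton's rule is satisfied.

r to an offspring = 0.5 (one parent–offspring link: r = (1/2)^1 = 1/2).
Hamilton's rule: n·r·B > C, so the trait is favored while C < n·r·B = 3·0.5·0.345 = 0.5175.

0.5175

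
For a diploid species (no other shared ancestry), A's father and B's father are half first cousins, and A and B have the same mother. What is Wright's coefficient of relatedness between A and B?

0.265625

Relatedness sums over independent paths through distinct common ancestors.
A and B are related in two ways: half second cousins through their fathers (r = 1/64) and half-sibs through their shared mother (r = 1/4).
r = 1/64 + 1/4 = 17/64 = 0.265625.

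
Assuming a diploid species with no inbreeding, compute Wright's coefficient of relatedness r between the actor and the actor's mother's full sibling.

0.25

Each parent–offspring link contributes a factor of 1/2, and independent paths through distinct common ancestors add.
Full aunt/uncle↔niece/nephew: two paths of length 3 through the shared grandparent pair: r = 2·(1/2)^3 = 1/4.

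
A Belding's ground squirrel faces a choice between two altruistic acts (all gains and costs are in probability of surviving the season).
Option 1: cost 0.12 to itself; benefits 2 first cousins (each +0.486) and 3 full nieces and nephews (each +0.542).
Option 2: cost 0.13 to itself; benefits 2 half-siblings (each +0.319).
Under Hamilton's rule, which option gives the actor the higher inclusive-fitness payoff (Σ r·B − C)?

Option 1: r to a first cousin = 0.125.
Option 1: r to a full niece or nephew = 0.25.
Option 1: Σ r·B − C = (2·0.125·0.486 + 3·0.25·0.542) − 0.12 = 0.408.
Option 2: r to a half-sibling = 0.25.
Option 2: Σ r·B − C = (2·0.25·0.319) − 0.13 = 0.0295.
Option 1 has the higher net inclusive-fitness payoff.

Option 1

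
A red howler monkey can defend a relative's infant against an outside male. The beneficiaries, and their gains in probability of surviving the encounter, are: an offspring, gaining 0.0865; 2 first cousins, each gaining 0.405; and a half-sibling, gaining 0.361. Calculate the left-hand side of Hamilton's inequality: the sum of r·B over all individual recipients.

0.23475

r to an offspring = 0.5 (one parent–offspring link: r = (1/2)^1 = 1/2).
r to a first cousin = 0.125 (first cousins share one grandparent pair — two paths of length 4: r = 2·(1/2)^4 = 1/8).
r to a half-sibling = 1/4 (half-sibs share one parent — one path of length 2: r = (1/2)^2 = 1/4).
Summing one r·B term per recipient: 1·0.5·0.0865 + 2·0.125·0.405 + 1·0.25·0.361 = 0.23475.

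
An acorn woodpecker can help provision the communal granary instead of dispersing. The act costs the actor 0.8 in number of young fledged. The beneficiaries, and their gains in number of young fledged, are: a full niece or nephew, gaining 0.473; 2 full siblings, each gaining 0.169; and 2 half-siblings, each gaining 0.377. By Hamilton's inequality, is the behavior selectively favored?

Hamilton's rule: the trait is favored when the sum of r·B over every recipient exceeds the actor's cost C.
r to a full niece or nephew = 0.25 (full aunt/uncle↔niece/nephew: two paths of length 3 through the shared grandparent pair: r = 2·(1/2)^3 = 1/4).
r to a full sibling = 0.5 (full sibs share both parents — two paths of length 2: r = 2·(1/2)^2 = 1/2).
r to a half-sibling = 0.25 (half-sibs share one parent — one path of length 2: r = (1/2)^2 = 1/4).
Summing one r·B term per recipient: 1·0.25·0.473 + 2·0.5·0.169 + 2·0.25·0.377 = 0.47575.
0.47575 < 0.8: the indirect benefit is less than the cost.

No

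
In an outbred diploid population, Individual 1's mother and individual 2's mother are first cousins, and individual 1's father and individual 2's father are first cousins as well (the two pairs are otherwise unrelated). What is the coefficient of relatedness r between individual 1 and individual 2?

0.0625

With two independent routes of shared ancestry, r is the sum of the two contributions.
Individual 1 and individual 2 are related in two ways: second cousins through their mothers (r = 1/32) and second cousins through their fathers (r = 1/32).
r = 1/32 + 1/32 = 1/16 = 0.0625.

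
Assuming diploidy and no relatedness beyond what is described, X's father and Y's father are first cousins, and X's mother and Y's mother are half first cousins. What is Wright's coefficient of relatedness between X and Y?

0.046875

With two independent routes of shared ancestry, r is the sum of the two contributions.
X and Y are related in two ways: second cousins through their fathers (r = 1/32) and half second cousins through their mothers (r = 1/64).
r = 1/32 + 1/64 = 3/64 = 0.046875.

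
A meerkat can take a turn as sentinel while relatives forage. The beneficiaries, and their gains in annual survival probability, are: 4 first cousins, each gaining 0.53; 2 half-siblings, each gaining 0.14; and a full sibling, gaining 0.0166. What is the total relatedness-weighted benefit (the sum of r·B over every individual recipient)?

0.3433

r to a first cousin = 1/8 (first cousins share one grandparent pair — two paths of length 4: r = 2·(1/2)^4 = 1/8).
r to a half-sibling = 0.25 (half-sibs share one parent — one path of length 2: r = (1/2)^2 = 1/4).
r to a full sibling = 0.5 (full sibs share both parents — two paths of length 2: r = 2·(1/2)^2 = 1/2).
Summing one r·B term per recipient: 4·0.125·0.53 + 2·0.25·0.14 + 1·0.5·0.0166 = 0.3433.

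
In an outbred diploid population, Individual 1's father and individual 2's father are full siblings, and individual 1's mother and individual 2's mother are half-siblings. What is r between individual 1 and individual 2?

0.1875

Independent pedigree routes through distinct common ancestors add.
Individual 1 and individual 2 are related in two ways: first cousins through their fathers (r = 1/8) and half first cousins through their mothers (r = 1/16).
r = 1/8 + 1/16 = 3/16 = 0.1875.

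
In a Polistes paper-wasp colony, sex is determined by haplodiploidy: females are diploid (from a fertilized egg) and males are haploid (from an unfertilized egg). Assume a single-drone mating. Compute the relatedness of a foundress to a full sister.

0.75

Haplodiploid full sisters inherit their father's entire haploid genome identically (contributing 1/2) and on average half of their mother's contribution (1/2 · 1/2 = 1/4); r = 1/2 + 1/4 = 3/4.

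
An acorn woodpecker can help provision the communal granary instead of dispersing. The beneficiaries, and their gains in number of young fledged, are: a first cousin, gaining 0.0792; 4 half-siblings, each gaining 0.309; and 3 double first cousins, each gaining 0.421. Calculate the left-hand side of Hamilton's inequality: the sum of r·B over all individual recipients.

0.63465

r to a first cousin = 0.125 (first cousins share one grandparent pair — two paths of length 4: r = 2·(1/2)^4 = 1/8).
r to a half-sibling = 1/4 (half-sibs share one parent — one path of length 2: r = (1/2)^2 = 1/4).
r to a double first cousin = 0.25 (double first cousins share both grandparent pairs — four paths of length 4: r = 4·(1/2)^4 = 1/4).
Summing one r·B term per recipient: 1·0.125·0.0792 + 4·0.25·0.309 + 3·0.25·0.421 = 0.63465.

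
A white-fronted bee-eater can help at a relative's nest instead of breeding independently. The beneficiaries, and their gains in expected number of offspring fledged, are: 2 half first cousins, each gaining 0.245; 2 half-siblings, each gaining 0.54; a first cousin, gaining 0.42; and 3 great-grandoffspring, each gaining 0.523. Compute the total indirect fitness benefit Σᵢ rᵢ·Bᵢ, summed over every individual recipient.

r to a half first cousin = 0.0625 (half first cousins share one grandparent — one path of length 4: r = (1/2)^4 = 1/16).
r to a half-sibling = 0.25 (half-sibs share one parent — one path of length 2: r = (1/2)^2 = 1/4).
r to a first cousin = 1/8 (first cousins share one grandparent pair — two paths of length 4: r = 2·(1/2)^4 = 1/8).
r to a great-grandoffspring = 0.125 (three parent–offspring links: r = (1/2)^3 = 1/8).
Summing one r·B term per recipient: 2·0.0625·0.245 + 2·0.25·0.54 + 1·0.125·0.42 + 3·0.125·0.523 = 0.54925.

0.54925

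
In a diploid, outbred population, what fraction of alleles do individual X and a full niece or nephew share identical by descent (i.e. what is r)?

Each parent–offspring link contributes a factor of 1/2, and independent paths through distinct common ancestors add.
Full aunt/uncle↔niece/nephew: two paths of length 3 through the shared grandparent pair: r = 2·(1/2)^3 = 1/4.

0.25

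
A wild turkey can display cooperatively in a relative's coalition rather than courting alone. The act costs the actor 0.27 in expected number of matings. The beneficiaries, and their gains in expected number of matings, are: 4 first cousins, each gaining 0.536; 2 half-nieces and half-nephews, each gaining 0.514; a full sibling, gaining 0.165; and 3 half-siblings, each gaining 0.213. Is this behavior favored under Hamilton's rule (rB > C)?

Hamilton's rule: the trait is favored when the sum of r·B over every recipient exceeds the actor's cost C.
r to a first cousin = 1/8 (first cousins share one grandparent pair — two paths of length 4: r = 2·(1/2)^4 = 1/8).
r to a half-niece or half-nephew = 1/8 (half-aunt/uncle↔niece/nephew: one path of length 3: r = (1/2)^3 = 1/8).
r to a full sibling = 1/2 (full sibs share both parents — two paths of length 2: r = 2·(1/2)^2 = 1/2).
r to a half-sibling = 1/4 (half-sibs share one parent — one path of length 2: r = (1/2)^2 = 1/4).
Summing one r·B term per recipient: 4·0.125·0.536 + 2·0.125·0.514 + 1·0.5·0.165 + 3·0.25·0.213 = 0.63875.
0.63875 > 0.27: the indirect benefit exceeds the cost.

Yes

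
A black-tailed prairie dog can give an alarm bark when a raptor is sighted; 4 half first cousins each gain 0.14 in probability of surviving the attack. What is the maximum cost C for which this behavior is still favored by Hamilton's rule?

r to a half first cousin = 0.0625 (half first cousins share one grandparent — one path of length 4: r = (1/2)^4 = 1/16).
Hamilton's rule: n·r·B > C, so the trait is favored while C < n·r·B = 4·0.0625·0.14 = 0.035.

0.035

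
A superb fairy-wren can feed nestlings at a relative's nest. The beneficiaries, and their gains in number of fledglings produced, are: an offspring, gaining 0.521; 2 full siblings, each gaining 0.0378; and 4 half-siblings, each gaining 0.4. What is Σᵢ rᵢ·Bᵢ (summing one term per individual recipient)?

r to an offspring = 0.5 (one parent–offspring link: r = (1/2)^1 = 1/2).
r to a full sibling = 1/2 (full sibs share both parents — two paths of length 2: r = 2·(1/2)^2 = 1/2).
r to a half-sibling = 0.25 (half-sibs share one parent — one path of length 2: r = (1/2)^2 = 1/4).
Summing one r·B term per recipient: 1·0.5·0.521 + 2·0.5·0.0378 + 4·0.25·0.4 = 0.6983.

0.6983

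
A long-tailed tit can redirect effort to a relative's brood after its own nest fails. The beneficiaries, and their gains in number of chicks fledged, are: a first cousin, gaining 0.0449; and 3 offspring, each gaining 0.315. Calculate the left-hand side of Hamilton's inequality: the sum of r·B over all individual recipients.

r to a first cousin = 0.125 (first cousins share one grandparent pair — two paths of length 4: r = 2·(1/2)^4 = 1/8).
r to an offspring = 1/2 (one parent–offspring link: r = (1/2)^1 = 1/2).
Summing one r·B term per recipient: 1·0.125·0.0449 + 3·0.5·0.315 = 0.4781125.

0.4781125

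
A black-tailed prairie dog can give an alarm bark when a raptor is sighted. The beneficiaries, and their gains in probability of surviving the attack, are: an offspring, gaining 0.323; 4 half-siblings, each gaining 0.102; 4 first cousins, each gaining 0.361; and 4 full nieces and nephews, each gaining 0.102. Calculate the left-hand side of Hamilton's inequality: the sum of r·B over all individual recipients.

r to an offspring = 0.5 (one parent–offspring link: r = (1/2)^1 = 1/2).
r to a half-sibling = 0.25 (half-sibs share one parent — one path of length 2: r = (1/2)^2 = 1/4).
r to a first cousin = 1/8 (first cousins share one grandparent pair — two paths of length 4: r = 2·(1/2)^4 = 1/8).
r to a full niece or nephew = 0.25 (full aunt/uncle↔niece/nephew: two paths of length 3 through the shared grandparent pair: r = 2·(1/2)^3 = 1/4).
Summing one r·B term per recipient: 1·0.5·0.323 + 4·0.25·0.102 + 4·0.125·0.361 + 4·0.25·0.102 = 0.546.

0.546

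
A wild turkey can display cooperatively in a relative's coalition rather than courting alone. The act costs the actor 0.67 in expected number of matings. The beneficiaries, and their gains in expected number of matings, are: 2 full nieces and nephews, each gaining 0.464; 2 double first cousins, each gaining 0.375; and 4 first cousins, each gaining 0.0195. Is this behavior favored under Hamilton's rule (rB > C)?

No

Hamilton's rule: the trait is favored when the sum of r·B over every recipient exceeds the actor's cost C.
r to a full niece or nephew = 1/4 (full aunt/uncle↔niece/nephew: two paths of length 3 through the shared grandparent pair: r = 2·(1/2)^3 = 1/4).
r to a double first cousin = 0.25 (double first cousins share both grandparent pairs — four paths of length 4: r = 4·(1/2)^4 = 1/4).
r to a first cousin = 1/8 (first cousins share one grandparent pair — two paths of length 4: r = 2·(1/2)^4 = 1/8).
Summing one r·B term per recipient: 2·0.25·0.464 + 2·0.25·0.375 + 4·0.125·0.0195 = 0.42925.
0.42925 < 0.67: the indirect benefit is less than the cost.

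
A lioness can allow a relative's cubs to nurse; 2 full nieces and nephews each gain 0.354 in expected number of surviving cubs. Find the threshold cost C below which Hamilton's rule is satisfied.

r to a full niece or nephew = 0.25 (full aunt/uncle↔niece/nephew: two paths of length 3 through the shared grandparent pair: r = 2·(1/2)^3 = 1/4).
Hamilton's rule: n·r·B > C, so the trait is favored while C < n·r·B = 2·0.25·0.354 = 0.177.

0.177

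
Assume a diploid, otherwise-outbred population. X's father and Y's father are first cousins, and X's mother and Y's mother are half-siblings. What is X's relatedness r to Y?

0.09375

With two independent routes of shared ancestry, r is the sum of the two contributions.
X and Y are related in two ways: second cousins through their fathers (r = 1/32) and half first cousins through their mothers (r = 1/16).
r = 1/32 + 1/16 = 3/32 = 0.09375.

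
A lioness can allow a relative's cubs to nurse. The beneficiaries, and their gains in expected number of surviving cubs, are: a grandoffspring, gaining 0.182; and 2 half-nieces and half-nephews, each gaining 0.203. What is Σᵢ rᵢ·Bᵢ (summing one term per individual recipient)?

r to a grandoffspring = 0.25 (two parent–offspring links: r = (1/2)^2 = 1/4).
r to a half-niece or half-nephew = 0.125 (half-aunt/uncle↔niece/nephew: one path of length 3: r = (1/2)^3 = 1/8).
Summing one r·B term per recipient: 1·0.25·0.182 + 2·0.125·0.203 = 0.09625.

0.09625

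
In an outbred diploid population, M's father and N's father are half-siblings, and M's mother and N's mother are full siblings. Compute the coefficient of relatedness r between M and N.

Relatedness sums over independent paths through distinct common ancestors.
M and N are related in two ways: half first cousins through their fathers (r = 1/16) and first cousins through their mothers (r = 1/8).
r = 1/16 + 1/8 = 3/16 = 0.1875.

0.1875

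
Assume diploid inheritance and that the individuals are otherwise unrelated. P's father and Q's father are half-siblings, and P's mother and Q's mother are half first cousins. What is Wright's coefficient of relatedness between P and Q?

Relatedness sums over independent paths through distinct common ancestors.
P and Q are related in two ways: half first cousins through their fathers (r = 1/16) and half second cousins through their mothers (r = 1/64).
r = 1/16 + 1/64 = 5/64 = 0.078125.

0.078125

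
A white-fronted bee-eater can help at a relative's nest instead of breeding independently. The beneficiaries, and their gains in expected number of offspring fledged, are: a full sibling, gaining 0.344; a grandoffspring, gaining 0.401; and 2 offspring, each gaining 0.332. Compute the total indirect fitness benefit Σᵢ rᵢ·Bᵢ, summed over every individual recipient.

0.60425

r to a full sibling = 0.5 (full sibs share both parents — two paths of length 2: r = 2·(1/2)^2 = 1/2).
r to a grandoffspring = 1/4 (two parent–offspring links: r = (1/2)^2 = 1/4).
r to an offspring = 0.5 (one parent–offspring link: r = (1/2)^1 = 1/2).
Summing one r·B term per recipient: 1·0.5·0.344 + 1·0.25·0.401 + 2·0.5·0.332 = 0.60425.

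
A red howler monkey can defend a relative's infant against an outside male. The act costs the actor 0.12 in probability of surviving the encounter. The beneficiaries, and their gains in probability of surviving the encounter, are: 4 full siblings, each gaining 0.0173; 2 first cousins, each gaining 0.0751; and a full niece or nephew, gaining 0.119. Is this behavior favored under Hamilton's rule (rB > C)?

Hamilton's rule: the trait is favored when the sum of r·B over every recipient exceeds the actor's cost C.
r to a full sibling = 0.5 (full sibs share both parents — two paths of length 2: r = 2·(1/2)^2 = 1/2).
r to a first cousin = 0.125 (first cousins share one grandparent pair — two paths of length 4: r = 2·(1/2)^4 = 1/8).
r to a full niece or nephew = 0.25 (full aunt/uncle↔niece/nephew: two paths of length 3 through the shared grandparent pair: r = 2·(1/2)^3 = 1/4).
Summing one r·B term per recipient: 4·0.5·0.0173 + 2·0.125·0.0751 + 1·0.25·0.119 = 0.083125.
0.083125 < 0.12: the indirect benefit is less than the cost.

No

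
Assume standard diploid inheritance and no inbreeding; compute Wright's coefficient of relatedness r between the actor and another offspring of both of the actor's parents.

Each parent–offspring link contributes a factor of 1/2, and independent paths through distinct common ancestors add.
Full sibs share both parents — two paths of length 2: r = 2·(1/2)^2 = 1/2.

0.5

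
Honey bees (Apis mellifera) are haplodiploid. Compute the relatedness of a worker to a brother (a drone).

Her haploid brother carries none of their father's genes and a random half of their mother's genome; that half matches the maternal half of her own genome with probability 1/2: r = 1/2 · 1/2 = 1/4.

0.25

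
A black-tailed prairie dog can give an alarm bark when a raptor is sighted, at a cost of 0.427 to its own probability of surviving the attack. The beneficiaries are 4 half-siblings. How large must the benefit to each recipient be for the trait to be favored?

r to a half-sibling = 0.25 (half-sibs share one parent — one path of length 2: r = (1/2)^2 = 1/4).
Hamilton's rule with n recipients of equal r: n·r·B > C, so B > C/(n·r) = 0.427/(4·0.25) = 0.427.

0.427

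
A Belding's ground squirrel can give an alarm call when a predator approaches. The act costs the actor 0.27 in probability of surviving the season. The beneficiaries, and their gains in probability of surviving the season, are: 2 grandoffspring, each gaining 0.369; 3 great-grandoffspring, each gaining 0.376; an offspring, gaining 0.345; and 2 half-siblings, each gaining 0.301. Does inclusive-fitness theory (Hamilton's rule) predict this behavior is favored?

Hamilton's rule: the trait is favored when the sum of r·B over every recipient exceeds the actor's cost C.
r to a grandoffspring = 1/4 (two parent–offspring links: r = (1/2)^2 = 1/4).
r to a great-grandoffspring = 1/8 (three parent–offspring links: r = (1/2)^3 = 1/8).
r to an offspring = 0.5 (one parent–offspring link: r = (1/2)^1 = 1/2).
r to a half-sibling = 0.25 (half-sibs share one parent — one path of length 2: r = (1/2)^2 = 1/4).
Summing one r·B term per recipient: 2·0.25·0.369 + 3·0.125·0.376 + 1·0.5·0.345 + 2·0.25·0.301 = 0.6485.
0.6485 > 0.27: the indirect benefit exceeds the cost.

Yes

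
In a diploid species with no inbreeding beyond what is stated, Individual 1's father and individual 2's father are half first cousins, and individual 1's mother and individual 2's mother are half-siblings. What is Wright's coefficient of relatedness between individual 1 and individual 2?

With two independent routes of shared ancestry, r is the sum of the two contributions.
Individual 1 and individual 2 are related in two ways: half second cousins through their fathers (r = 1/64) and half first cousins through their mothers (r = 1/16).
r = 1/64 + 1/16 = 5/64 = 0.078125.

0.078125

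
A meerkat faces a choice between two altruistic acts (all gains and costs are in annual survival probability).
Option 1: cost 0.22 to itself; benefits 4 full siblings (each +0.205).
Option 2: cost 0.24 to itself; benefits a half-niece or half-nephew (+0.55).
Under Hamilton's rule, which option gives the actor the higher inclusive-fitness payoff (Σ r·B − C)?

Option 1: r to a full sibling = 0.5.
Option 1: Σ r·B − C = (4·0.5·0.205) − 0.22 = 0.19.
Option 2: r to a half-niece or half-nephew = 0.125.
Option 2: Σ r·B − C = (1·0.125·0.55) − 0.24 = -0.17125.
Option 1 has the higher net inclusive-fitness payoff.

Option 1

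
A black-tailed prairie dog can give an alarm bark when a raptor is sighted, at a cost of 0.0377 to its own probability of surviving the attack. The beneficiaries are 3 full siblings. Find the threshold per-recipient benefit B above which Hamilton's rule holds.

0.0251

r to a full sibling = 0.5 (full sibs share both parents — two paths of length 2: r = 2·(1/2)^2 = 1/2).
Hamilton's rule with n recipients of equal r: n·r·B > C, so B > C/(n·r) = 0.0377/(3·0.5) = 0.0251.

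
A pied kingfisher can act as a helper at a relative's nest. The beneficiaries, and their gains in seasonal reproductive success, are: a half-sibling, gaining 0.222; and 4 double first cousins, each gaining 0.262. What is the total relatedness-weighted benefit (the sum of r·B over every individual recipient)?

0.3175

r to a half-sibling = 0.25 (half-sibs share one parent — one path of length 2: r = (1/2)^2 = 1/4).
r to a double first cousin = 1/4 (double first cousins share both grandparent pairs — four paths of length 4: r = 4·(1/2)^4 = 1/4).
Summing one r·B term per recipient: 1·0.25·0.222 + 4·0.25·0.262 = 0.3175.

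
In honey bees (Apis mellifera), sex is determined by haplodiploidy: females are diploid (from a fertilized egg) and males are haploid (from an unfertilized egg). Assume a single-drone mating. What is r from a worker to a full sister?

0.75

Haplodiploid full sisters inherit their father's entire haploid genome identically (contributing 1/2) and on average half of their mother's contribution (1/2 · 1/2 = 1/4); r = 1/2 + 1/4 = 3/4.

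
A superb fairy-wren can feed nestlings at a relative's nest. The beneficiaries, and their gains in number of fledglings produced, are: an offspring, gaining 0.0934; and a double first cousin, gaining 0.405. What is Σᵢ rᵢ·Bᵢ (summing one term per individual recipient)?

r to an offspring = 1/2 (one parent–offspring link: r = (1/2)^1 = 1/2).
r to a double first cousin = 1/4 (double first cousins share both grandparent pairs — four paths of length 4: r = 4·(1/2)^4 = 1/4).
Summing one r·B term per recipient: 1·0.5·0.0934 + 1·0.25·0.405 = 0.14795.

0.14795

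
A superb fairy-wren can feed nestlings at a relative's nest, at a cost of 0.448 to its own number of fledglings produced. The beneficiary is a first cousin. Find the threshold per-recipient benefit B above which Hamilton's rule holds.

r to a first cousin = 0.125 (first cousins share one grandparent pair — two paths of length 4: r = 2·(1/2)^4 = 1/8).
Hamilton's rule with n recipients of equal r: n·r·B > C, so B > C/(n·r) = 0.448/(1·0.125) = 3.584.

3.584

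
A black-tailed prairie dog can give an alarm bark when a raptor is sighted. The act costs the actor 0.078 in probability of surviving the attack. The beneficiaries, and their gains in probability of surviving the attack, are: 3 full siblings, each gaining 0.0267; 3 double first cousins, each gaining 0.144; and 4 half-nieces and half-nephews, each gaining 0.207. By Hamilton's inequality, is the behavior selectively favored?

Hamilton's rule: the trait is favored when the sum of r·B over every recipient exceeds the actor's cost C.
r to a full sibling = 1/2 (full sibs share both parents — two paths of length 2: r = 2·(1/2)^2 = 1/2).
r to a double first cousin = 0.25 (double first cousins share both grandparent pairs — four paths of length 4: r = 4·(1/2)^4 = 1/4).
r to a half-niece or half-nephew = 0.125 (half-aunt/uncle↔niece/nephew: one path of length 3: r = (1/2)^3 = 1/8).
Summing one r·B term per recipient: 3·0.5·0.0267 + 3·0.25·0.144 + 4·0.125·0.207 = 0.25155.
0.25155 > 0.078: the indirect benefit exceeds the cost.

Yes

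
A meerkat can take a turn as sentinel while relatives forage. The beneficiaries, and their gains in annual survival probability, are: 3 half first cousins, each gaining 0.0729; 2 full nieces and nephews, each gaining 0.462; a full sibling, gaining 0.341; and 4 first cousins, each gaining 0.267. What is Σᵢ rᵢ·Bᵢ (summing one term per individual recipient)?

r to a half first cousin = 1/16 (half first cousins share one grandparent — one path of length 4: r = (1/2)^4 = 1/16).
r to a full niece or nephew = 0.25 (full aunt/uncle↔niece/nephew: two paths of length 3 through the shared grandparent pair: r = 2·(1/2)^3 = 1/4).
r to a full sibling = 0.5 (full sibs share both parents — two paths of length 2: r = 2·(1/2)^2 = 1/2).
r to a first cousin = 0.125 (first cousins share one grandparent pair — two paths of length 4: r = 2·(1/2)^4 = 1/8).
Summing one r·B term per recipient: 3·0.0625·0.0729 + 2·0.25·0.462 + 1·0.5·0.341 + 4·0.125·0.267 = 0.54866875.

0.54866875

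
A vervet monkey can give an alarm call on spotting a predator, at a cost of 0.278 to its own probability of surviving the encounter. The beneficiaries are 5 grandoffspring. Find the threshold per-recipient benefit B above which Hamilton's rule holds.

0.2224

r to a grandoffspring = 1/4 (two parent–offspring links: r = (1/2)^2 = 1/4).
Hamilton's rule with n recipients of equal r: n·r·B > C, so B > C/(n·r) = 0.278/(5·0.25) = 0.2224.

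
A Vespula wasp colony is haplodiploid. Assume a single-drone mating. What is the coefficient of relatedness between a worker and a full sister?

0.75

Haplodiploid full sisters inherit their father's entire haploid genome identically (contributing 1/2) and on average half of their mother's contribution (1/2 · 1/2 = 1/4); r = 1/2 + 1/4 = 3/4.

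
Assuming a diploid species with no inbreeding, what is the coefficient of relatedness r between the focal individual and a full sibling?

Full sibs share both parents — two paths of length 2: r = 2·(1/2)^2 = 1/2.

0.5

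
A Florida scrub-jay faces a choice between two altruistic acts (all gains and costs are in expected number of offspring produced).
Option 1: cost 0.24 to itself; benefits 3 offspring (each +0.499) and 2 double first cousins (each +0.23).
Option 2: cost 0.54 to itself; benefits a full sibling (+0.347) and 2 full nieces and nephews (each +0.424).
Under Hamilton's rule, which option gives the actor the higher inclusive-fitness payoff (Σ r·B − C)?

Option 1

Option 1: r to an offspring = 0.5.
Option 1: r to a double first cousin = 0.25.
Option 1: Σ r·B − C = (3·0.5·0.499 + 2·0.25·0.23) − 0.24 = 0.6235.
Option 2: r to a full sibling = 0.5.
Option 2: r to a full niece or nephew = 0.25.
Option 2: Σ r·B − C = (1·0.5·0.347 + 2·0.25·0.424) − 0.54 = -0.1545.
Option 1 has the higher net inclusive-fitness payoff.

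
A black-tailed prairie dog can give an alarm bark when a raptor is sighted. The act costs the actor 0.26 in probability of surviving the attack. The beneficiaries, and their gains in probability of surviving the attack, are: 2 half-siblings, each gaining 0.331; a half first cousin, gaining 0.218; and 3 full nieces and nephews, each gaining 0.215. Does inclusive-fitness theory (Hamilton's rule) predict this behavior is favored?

Hamilton's rule: the trait is favored when the sum of r·B over every recipient exceeds the actor's cost C.
r to a half-sibling = 1/4 (half-sibs share one parent — one path of length 2: r = (1/2)^2 = 1/4).
r to a half first cousin = 1/16 (half first cousins share one grandparent — one path of length 4: r = (1/2)^4 = 1/16).
r to a full niece or nephew = 0.25 (full aunt/uncle↔niece/nephew: two paths of length 3 through the shared grandparent pair: r = 2·(1/2)^3 = 1/4).
Summing one r·B term per recipient: 2·0.25·0.331 + 1·0.0625·0.218 + 3·0.25·0.215 = 0.340375.
0.340375 > 0.26: the indirect benefit exceeds the cost.

Yes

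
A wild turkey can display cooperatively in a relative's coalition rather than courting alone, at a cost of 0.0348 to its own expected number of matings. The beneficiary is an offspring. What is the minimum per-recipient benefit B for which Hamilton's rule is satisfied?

r to an offspring = 0.5 (one parent–offspring link: r = (1/2)^1 = 1/2).
Hamilton's rule with n recipients of equal r: n·r·B > C, so B > C/(n·r) = 0.0348/(1·0.5) = 0.0696.

0.0696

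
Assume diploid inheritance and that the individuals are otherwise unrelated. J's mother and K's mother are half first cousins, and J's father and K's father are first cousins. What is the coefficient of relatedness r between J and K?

0.046875

Independent pedigree routes through distinct common ancestors add.
J and K are related in two ways: half second cousins through their mothers (r = 1/64) and second cousins through their fathers (r = 1/32).
r = 1/64 + 1/32 = 3/64 = 0.046875.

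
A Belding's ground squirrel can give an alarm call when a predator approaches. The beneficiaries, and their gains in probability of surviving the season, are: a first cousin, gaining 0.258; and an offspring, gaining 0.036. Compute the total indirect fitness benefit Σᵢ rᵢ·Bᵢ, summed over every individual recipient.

0.05025

r to a first cousin = 1/8 (first cousins share one grandparent pair — two paths of length 4: r = 2·(1/2)^4 = 1/8).
r to an offspring = 0.5 (one parent–offspring link: r = (1/2)^1 = 1/2).
Summing one r·B term per recipient: 1·0.125·0.258 + 1·0.5·0.036 = 0.05025.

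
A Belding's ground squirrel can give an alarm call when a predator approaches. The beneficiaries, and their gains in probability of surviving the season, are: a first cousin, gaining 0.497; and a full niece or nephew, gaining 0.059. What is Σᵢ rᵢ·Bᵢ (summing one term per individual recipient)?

r to a first cousin = 1/8 (first cousins share one grandparent pair — two paths of length 4: r = 2·(1/2)^4 = 1/8).
r to a full niece or nephew = 1/4 (full aunt/uncle↔niece/nephew: two paths of length 3 through the shared grandparent pair: r = 2·(1/2)^3 = 1/4).
Summing one r·B term per recipient: 1·0.125·0.497 + 1·0.25·0.059 = 0.076875.

0.076875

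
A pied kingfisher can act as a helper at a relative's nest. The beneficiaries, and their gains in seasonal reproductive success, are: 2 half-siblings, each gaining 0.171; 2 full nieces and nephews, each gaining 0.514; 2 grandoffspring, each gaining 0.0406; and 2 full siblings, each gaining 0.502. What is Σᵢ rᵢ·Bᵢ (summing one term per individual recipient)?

0.8648

r to a half-sibling = 0.25 (half-sibs share one parent — one path of length 2: r = (1/2)^2 = 1/4).
r to a full niece or nephew = 1/4 (full aunt/uncle↔niece/nephew: two paths of length 3 through the shared grandparent pair: r = 2·(1/2)^3 = 1/4).
r to a grandoffspring = 1/4 (two parent–offspring links: r = (1/2)^2 = 1/4).
r to a full sibling = 1/2 (full sibs share both parents — two paths of length 2: r = 2·(1/2)^2 = 1/2).
Summing one r·B term per recipient: 2·0.25·0.171 + 2·0.25·0.514 + 2·0.25·0.0406 + 2·0.5·0.502 = 0.8648.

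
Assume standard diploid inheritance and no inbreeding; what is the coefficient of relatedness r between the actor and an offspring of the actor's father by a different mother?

0.25

Each parent–offspring link contributes a factor of 1/2, and independent paths through distinct common ancestors add.
Half-sibs share one parent — one path of length 2: r = (1/2)^2 = 1/4.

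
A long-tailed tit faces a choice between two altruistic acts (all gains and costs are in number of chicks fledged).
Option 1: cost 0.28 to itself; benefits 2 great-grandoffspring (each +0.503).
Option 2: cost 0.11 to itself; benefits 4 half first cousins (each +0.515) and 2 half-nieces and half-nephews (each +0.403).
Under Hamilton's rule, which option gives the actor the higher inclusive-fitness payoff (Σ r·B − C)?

Option 1: r to a great-grandoffspring = 0.125.
Option 1: Σ r·B − C = (2·0.125·0.503) − 0.28 = -0.15425.
Option 2: r to a half first cousin = 0.0625.
Option 2: r to a half-niece or half-nephew = 0.125.
Option 2: Σ r·B − C = (4·0.0625·0.515 + 2·0.125·0.403) − 0.11 = 0.1195.
Option 2 has the higher net inclusive-fitness payoff.

Option 2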